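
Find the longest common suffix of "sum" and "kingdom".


Word 1: "sum"
Word 2: "kingdom"
Comparing from end:
  Pos -1: 'm' == 'm'
  Pos -2: 'u' != 'o' (stop)
LCS = "m" (length 1)


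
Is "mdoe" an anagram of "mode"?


Word 1: "mode" → sorted: demo
Word 2: "mdoe" → sorted: demo
Same letters? demo == demo
Anagram = Yes


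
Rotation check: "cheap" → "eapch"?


Word: "cheap", Candidate: "eapch"
Method: check if candidate is substring of word+word
"cheapcheap" contains "eapch"? Yes
Is rotation = Yes


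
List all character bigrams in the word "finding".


Word: "finding" (length 7)
Number of bigrams = 7 - 2 + 1 = 6
  Position 0: "fi"
  Position 1: "in"
  Position 2: "nd"
  Position 3: "di"
  Position 4: "in"
  Position 5: "ng"
Bigrams = "fi", "in", "nd", "di", "in", "ng"


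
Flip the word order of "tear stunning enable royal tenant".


Original: "tear stunning enable royal tenant"
Words (1..n): tear | stunning | enable | royal | tenant
Reversed (n..1): tenant | royal | enable | stunning | tear
Result = "tenant royal enable stunning tear"


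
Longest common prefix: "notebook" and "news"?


Word 1: "notebook"
Word 2: "news"
Comparing from start:
  Pos 0: 'n' == 'n'
  Pos 1: 'o' != 'e' (stop)
LCP = "n" (length 1)


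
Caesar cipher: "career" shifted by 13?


Word: "career"
Shift: 13
Each letter → (letter + shift) mod 26:
  'c' (2) + 13 = 15 → 'p'
  'a' (0) + 13 = 13 → 'n'
  'r' (17) + 13 = 4 → 'e'
  'e' (4) + 13 = 17 → 'r'
  'e' (4) + 13 = 17 → 'r'
  'r' (17) + 13 = 4 → 'e'
Result = "pnerre"


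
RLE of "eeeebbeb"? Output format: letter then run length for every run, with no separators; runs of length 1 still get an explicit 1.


String: "eeeebbeb"
Scanning for consecutive runs:
  'e' x 4
  'b' x 2
  'e' x 1
  'b' x 1
RLE = "e4b2e1b1"


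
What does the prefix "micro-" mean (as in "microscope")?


Prefix: micro-
Example: microscope (micro- + scope)
Meaning = small


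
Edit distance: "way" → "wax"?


Word 1: "way" (length 3)
Word 2: "wax" (length 3)
One optimal edit sequence (insert/delete/substitute each cost 1):
  1. keep 'w'
  2. keep 'a'
  3. substitute 'y' -> 'x'  (+1)
Total edit operations: 1
Edit distance = 1


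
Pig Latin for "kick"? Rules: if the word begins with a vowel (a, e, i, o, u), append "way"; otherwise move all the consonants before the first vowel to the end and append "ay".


Word: "kick"
Starts with consonant(s) → move to end, add 'ay'
Consonant cluster: "k"
Pig Latin = "ickkay"


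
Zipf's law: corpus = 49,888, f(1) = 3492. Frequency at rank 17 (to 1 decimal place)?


Zipf's law: f(r) = f(1) / r
f(1) = 3492
f(17) = 3492 / 17
= 205.4 occurrences


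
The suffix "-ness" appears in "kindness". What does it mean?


Suffix: -ness
As in: kindness -> kind + -ness
Meaning = state of being


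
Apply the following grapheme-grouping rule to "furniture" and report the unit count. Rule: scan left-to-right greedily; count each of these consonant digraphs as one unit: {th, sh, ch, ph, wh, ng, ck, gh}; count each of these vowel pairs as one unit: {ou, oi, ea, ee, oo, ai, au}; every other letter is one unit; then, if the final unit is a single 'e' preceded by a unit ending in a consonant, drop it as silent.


Word: "furniture" (9 letters)
Left-to-right scan:
  1. 'f' (letter)
  2. 'u' (letter)
  3. 'r' (letter)
  4. 'n' (letter)
  5. 'i' (letter)
  6. 't' (letter)
  7. 'u' (letter)
  8. 'r' (letter)
  9. 'e' (letter)
Units from scan: 9
Final unit is 'e' after a consonant -> drop as silent (-1)
Sound units = 8 units


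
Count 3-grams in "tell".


Word: "tell" (length 4)
Number of 3-grams = length - 3 + 1 = 4 - 3 + 1
= 2


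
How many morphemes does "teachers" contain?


Word: "teachers"
Morphemes: teach / -er / -s
Each morpheme carries meaning
= 3 morphemes


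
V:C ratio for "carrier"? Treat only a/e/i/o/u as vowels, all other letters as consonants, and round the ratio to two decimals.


Word: "carrier"
Vowels (a,e,i,o,u): 3
Consonants: 4
Ratio = 3/4
= 0.75


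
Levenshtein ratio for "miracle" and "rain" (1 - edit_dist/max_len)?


Word 1: "miracle" (length 7)
Word 2: "rain" (length 4)
One optimal edit sequence:
  1. delete 'm'  (+1)
  2. delete 'i'  (+1)
  3. keep 'r'
  4. keep 'a'
  5. delete 'c'  (+1)
  6. substitute 'l' -> 'i'  (+1)
  7. substitute 'e' -> 'n'  (+1)
Edit distance = 5
Max length = max(7, 4) = 7
Similarity = 1 - 5/7
= 0.2857


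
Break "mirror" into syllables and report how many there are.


Word: "mirror"
Syllable breakdown: mir-ror
Counting: 2 parts
= 2 syllables


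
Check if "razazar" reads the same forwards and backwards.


Word: "razazar"
Reversed: "razazar"
Forward == Backward? razazar == razazar
Palindrome = Yes


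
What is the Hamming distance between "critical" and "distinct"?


Comparing character by character (same length = 8):
  Pos 0: 'c' vs 'd' !=
  Pos 1: 'r' vs 'i' !=
  Pos 2: 'i' vs 's' !=
  Pos 3: 't' vs 't' =
  Pos 4: 'i' vs 'i' =
  Pos 5: 'c' vs 'n' !=
  Pos 6: 'a' vs 'c' !=
  Pos 7: 'l' vs 't' !=
Hamming distance = 6


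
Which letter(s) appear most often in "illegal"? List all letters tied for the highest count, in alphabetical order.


Word: "illegal"
Letter counts:
  'a': 1
  'e': 1
  'g': 1
  'i': 1
  'l': 3
Maximum count = 3
Most frequent = 'l' (3 times each)


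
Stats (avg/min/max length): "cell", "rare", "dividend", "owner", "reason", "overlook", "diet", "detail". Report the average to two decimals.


Lengths: "cell"=4, "rare"=4, "dividend"=8, "owner"=5, "reason"=6, "overlook"=8, "diet"=4, "detail"=6
Sum = 45, Count = 8
Average = 45/8 = 5.63
= avg=5.63, min=4, max=8


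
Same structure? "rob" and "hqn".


Pattern of "rob": [0, 1, 2]
Pattern of "hqn": [0, 1, 2]
Patterns match
Same pattern = Yes


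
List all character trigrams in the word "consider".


Word: "consider" (length 8)
Number of trigrams = 8 - 3 + 1 = 6
  Position 0: "con"
  Position 1: "ons"
  Position 2: "nsi"
  Position 3: "sid"
  Position 4: "ide"
  Position 5: "der"
Trigrams = "con", "ons", "nsi", "sid", "ide", "der"


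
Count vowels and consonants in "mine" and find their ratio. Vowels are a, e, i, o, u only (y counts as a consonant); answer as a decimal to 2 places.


Word: "mine"
Vowels (a,e,i,o,u): 2
Consonants: 2
Ratio = 2/2
= 1.00


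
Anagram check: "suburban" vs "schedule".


Word 1: "suburban" → sorted: abbnrsuu
Word 2: "schedule" → sorted: cdeehlsu
Same letters? abbnrsuu != cdeehlsu
Anagram = No


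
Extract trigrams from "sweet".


Word: "sweet" (length 5)
Number of trigrams = 5 - 3 + 1 = 3
  Position 0: "swe"
  Position 1: "wee"
  Position 2: "eet"
Trigrams = "swe", "wee", "eet"


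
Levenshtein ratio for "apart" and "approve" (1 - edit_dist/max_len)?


Word 1: "apart" (length 5)
Word 2: "approve" (length 7)
One optimal edit sequence:
  1. keep 'a'
  2. keep 'p'
  3. substitute 'a' -> 'p'  (+1)
  4. keep 'r'
  5. insert 'o'  (+1)
  6. insert 'v'  (+1)
  7. substitute 't' -> 'e'  (+1)
Edit distance = 4
Max length = max(5, 7) = 7
Similarity = 1 - 4/7
= 0.4286


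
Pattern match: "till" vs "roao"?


Pattern of "till": [0, 1, 2, 2]
Pattern of "roao": [0, 1, 2, 1]
Patterns do not match
Same pattern = No


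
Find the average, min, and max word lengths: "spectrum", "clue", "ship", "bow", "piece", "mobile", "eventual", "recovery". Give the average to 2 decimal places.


Lengths: "spectrum"=8, "clue"=4, "ship"=4, "bow"=3, "piece"=5, "mobile"=6, "eventual"=8, "recovery"=8
Sum = 46, Count = 8
Average = 46/8 = 5.75
= avg=5.75, min=3, max=8


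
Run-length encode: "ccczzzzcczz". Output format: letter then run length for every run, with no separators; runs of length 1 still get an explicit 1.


String: "ccczzzzcczz"
Scanning for consecutive runs:
  'c' x 3
  'z' x 4
  'c' x 2
  'z' x 2
RLE = "c3z4c2z2"


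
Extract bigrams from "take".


Word: "take" (length 4)
Number of bigrams = 4 - 2 + 1 = 3
  Position 0: "ta"
  Position 1: "ak"
  Position 2: "ke"
Bigrams = "ta", "ak", "ke"


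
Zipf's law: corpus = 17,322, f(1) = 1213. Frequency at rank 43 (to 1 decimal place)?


Zipf's law: f(r) = f(1) / r
f(1) = 1213
f(43) = 1213 / 43
= 28.2 occurrences


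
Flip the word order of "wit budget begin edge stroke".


Original: "wit budget begin edge stroke"
Words (1..n): wit | budget | begin | edge | stroke
Reversed (n..1): stroke | edge | begin | budget | wit
Result = "stroke edge begin budget wit"


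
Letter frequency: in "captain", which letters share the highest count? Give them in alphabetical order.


Word: "captain"
Letter counts:
  'a': 2
  'c': 1
  'i': 1
  'n': 1
  'p': 1
  't': 1
Maximum count = 2
Most frequent = 'a' (2 times each)


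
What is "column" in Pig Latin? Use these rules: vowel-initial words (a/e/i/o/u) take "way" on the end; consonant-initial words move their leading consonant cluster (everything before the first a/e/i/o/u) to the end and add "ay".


Word: "column"
Starts with consonant(s) → move to end, add 'ay'
Consonant cluster: "c"
Pig Latin = "olumncay"


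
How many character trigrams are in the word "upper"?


Word: "upper" (length 5)
Number of 3-grams = length - 3 + 1 = 5 - 3 + 1
= 3


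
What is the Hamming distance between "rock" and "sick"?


Comparing character by character (same length = 4):
  Pos 0: 'r' vs 's' !=
  Pos 1: 'o' vs 'i' !=
  Pos 2: 'c' vs 'c' =
  Pos 3: 'k' vs 'k' =
Hamming distance = 2


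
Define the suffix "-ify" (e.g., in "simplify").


Suffix: -ify
Example: simplify (simple + -ify, with a spelling change)
Meaning = to make


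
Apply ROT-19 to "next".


Word: "next"
Shift: 19
Each letter → (letter + shift) mod 26:
  'n' (13) + 19 = 6 → 'g'
  'e' (4) + 19 = 23 → 'x'
  'x' (23) + 19 = 16 → 'q'
  't' (19) + 19 = 12 → 'm'
Result = "gxqm"


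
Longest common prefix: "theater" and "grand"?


Word 1: "theater"
Word 2: "grand"
Comparing from start:
  Pos 0: 't' != 'g' (stop)
LCP = "" (length 0)


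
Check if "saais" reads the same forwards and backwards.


Word: "saais"
Reversed: "siaas"
Forward == Backward? saais != siaas
Palindrome = No


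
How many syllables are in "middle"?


Word: "middle"
Syllable breakdown: mid | dle
Counting: 2 parts
= 2 syllables


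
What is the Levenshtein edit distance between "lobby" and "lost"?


Word 1: "lobby" (length 5)
Word 2: "lost" (length 4)
One optimal edit sequence (insert/delete/substitute each cost 1):
  1. keep 'l'
  2. keep 'o'
  3. delete 'b'  (+1)
  4. substitute 'b' -> 's'  (+1)
  5. substitute 'y' -> 't'  (+1)
Total edit operations: 3
Edit distance = 3


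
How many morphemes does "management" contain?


Word: "management"
Morphemes: manage / -ment
Each morpheme carries meaning
= 2 morphemes


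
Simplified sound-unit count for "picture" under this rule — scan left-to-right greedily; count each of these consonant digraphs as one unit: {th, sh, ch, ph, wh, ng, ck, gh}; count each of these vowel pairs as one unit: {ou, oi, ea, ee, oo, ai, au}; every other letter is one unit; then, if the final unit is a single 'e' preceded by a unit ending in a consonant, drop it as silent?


Word: "picture" (7 letters)
Left-to-right scan:
  [1] 'p' (letter)
  [2] 'i' (letter)
  [3] 'c' (letter)
  [4] 't' (letter)
  [5] 'u' (letter)
  [6] 'r' (letter)
  [7] 'e' (letter)
Units from scan: 7
Final unit is 'e' after a consonant -> drop as silent (-1)
Sound units = 6 units


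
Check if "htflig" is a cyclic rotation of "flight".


Word: "flight", Candidate: "htflig"
Method: check if candidate is substring of word+word
"flightflight" contains "htflig"? Yes
Is rotation = Yes


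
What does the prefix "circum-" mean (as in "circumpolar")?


Prefix: circum-
Example: circumpolar = circum- + polar
Meaning = around


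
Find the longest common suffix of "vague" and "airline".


Word 1: "vague"
Word 2: "airline"
Comparing from end:
  Pos -1: 'e' == 'e'
  Pos -2: 'u' != 'n' (stop)
LCS = "e" (length 1)


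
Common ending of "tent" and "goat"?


Word 1: "tent"
Word 2: "goat"
Comparing from end:
  Pos -1: 't' == 't'
  Pos -2: 'n' != 'a' (stop)
LCS = "t" (length 1)


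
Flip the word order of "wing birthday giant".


Original: "wing birthday giant"
Words (1..n): wing | birthday | giant
Reversed (n..1): giant | birthday | wing
Result = "giant birthday wing"


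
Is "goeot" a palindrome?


Word: "goeot"
Reversed: "toeog"
Forward == Backward? goeot != toeog
Palindrome = No


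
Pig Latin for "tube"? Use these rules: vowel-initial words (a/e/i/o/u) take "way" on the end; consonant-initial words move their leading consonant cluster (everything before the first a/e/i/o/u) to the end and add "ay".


Word: "tube"
Starts with consonant(s) → move to end, add 'ay'
Consonant cluster: "t"
Pig Latin = "ubetay"


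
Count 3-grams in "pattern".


Word: "pattern" (length 7)
Number of 3-grams = length - 3 + 1 = 7 - 3 + 1
= 5


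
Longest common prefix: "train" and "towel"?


Word 1: "train"
Word 2: "towel"
Comparing from start:
  Pos 0: 't' == 't'
  Pos 1: 'r' != 'o' (stop)
LCP = "t" (length 1)


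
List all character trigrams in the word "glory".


Word: "glory" (length 5)
Number of trigrams = 5 - 3 + 1 = 3
  Position 0: "glo"
  Position 1: "lor"
  Position 2: "ory"
Trigrams = "glo", "lor", "ory"


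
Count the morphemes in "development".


Word: "development"
Morphemes: develop + -ment
Each morpheme carries meaning
= 2 morphemes


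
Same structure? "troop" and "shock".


Pattern of "troop": [0, 1, 2, 2, 3]
Pattern of "shock": [0, 1, 2, 3, 4]
Patterns do not match
Same pattern = No


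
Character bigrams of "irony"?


Word: "irony" (length 5)
Number of bigrams = 5 - 2 + 1 = 4
  Position 0: "ir"
  Position 1: "ro"
  Position 2: "on"
  Position 3: "ny"
Bigrams = "ir", "ro", "on", "ny"


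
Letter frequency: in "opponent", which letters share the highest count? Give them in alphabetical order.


Word: "opponent"
Letter counts:
  'e': 1
  'n': 2
  'o': 2
  'p': 2
  't': 1
Maximum count = 2
Most frequent = 'n', 'o', 'p' (2 times each)


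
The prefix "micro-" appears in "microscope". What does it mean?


Prefix: micro-
As in: microscope -> micro- + scope
Meaning = small


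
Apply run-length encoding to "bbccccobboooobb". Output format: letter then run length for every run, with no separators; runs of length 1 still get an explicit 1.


String: "bbccccobboooobb"
Scanning for consecutive runs:
  'b' x 2
  'c' x 4
  'o' x 1
  'b' x 2
  'o' x 4
  'b' x 2
RLE = "b2c4o1b2o4b2"


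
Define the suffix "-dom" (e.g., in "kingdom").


Suffix: -dom
Example: kingdom (king + -dom)
Meaning = state / realm


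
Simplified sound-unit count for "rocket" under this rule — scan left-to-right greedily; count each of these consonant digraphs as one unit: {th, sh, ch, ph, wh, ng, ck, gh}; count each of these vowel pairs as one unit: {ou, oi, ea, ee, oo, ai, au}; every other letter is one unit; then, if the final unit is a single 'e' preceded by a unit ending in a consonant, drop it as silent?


Word: "rocket" (6 letters)
Left-to-right scan:
  [1] 'r' (letter)
  [2] 'o' (letter)
  [3] 'ck' (digraph)
  [4] 'e' (letter)
  [5] 't' (letter)
Units from scan: 5
Sound units = 5 units


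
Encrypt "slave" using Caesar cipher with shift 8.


Word: "slave"
Shift: 8
Each letter → (letter + shift) mod 26:
  's' (18) + 8 = 0 → 'a'
  'l' (11) + 8 = 19 → 't'
  'a' (0) + 8 = 8 → 'i'
  'v' (21) + 8 = 3 → 'd'
  'e' (4) + 8 = 12 → 'm'
Result = "atidm"


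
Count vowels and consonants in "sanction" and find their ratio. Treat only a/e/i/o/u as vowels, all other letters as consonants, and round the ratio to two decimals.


Word: "sanction"
Vowels (a,e,i,o,u): 3
Consonants: 5
Ratio = 3/5
= 0.60


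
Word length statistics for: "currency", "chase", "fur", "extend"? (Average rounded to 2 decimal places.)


Lengths: "currency"=8, "chase"=5, "fur"=3, "extend"=6
Sum = 22, Count = 4
Average = 22/4 = 5.50
= avg=5.50, min=3, max=8


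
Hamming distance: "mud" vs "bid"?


Comparing character by character (same length = 3):
  Pos 0: 'm' vs 'b' !=
  Pos 1: 'u' vs 'i' !=
  Pos 2: 'd' vs 'd' =
Hamming distance = 2


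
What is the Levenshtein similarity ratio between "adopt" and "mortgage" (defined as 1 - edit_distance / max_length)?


Word 1: "adopt" (length 5)
Word 2: "mortgage" (length 8)
One optimal edit sequence:
  1. delete 'a'  (+1)
  2. substitute 'd' -> 'm'  (+1)
  3. keep 'o'
  4. substitute 'p' -> 'r'  (+1)
  5. keep 't'
  6. insert 'g'  (+1)
  7. insert 'a'  (+1)
  8. insert 'g'  (+1)
  9. insert 'e'  (+1)
Edit distance = 7
Max length = max(5, 8) = 8
Similarity = 1 - 7/8
= 0.1250


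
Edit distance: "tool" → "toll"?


Word 1: "tool" (length 4)
Word 2: "toll" (length 4)
One optimal edit sequence (insert/delete/substitute each cost 1):
  1. keep 't'
  2. keep 'o'
  3. substitute 'o' -> 'l'  (+1)
  4. keep 'l'
Total edit operations: 1
Edit distance = 1


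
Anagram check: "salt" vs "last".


Word 1: "salt" → sorted: alst
Word 2: "last" → sorted: alst
Same letters? alst == alst
Anagram = Yes


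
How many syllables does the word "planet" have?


Word: "planet"
Syllable breakdown: plan · et
Counting: 2 parts
= 2 syllables


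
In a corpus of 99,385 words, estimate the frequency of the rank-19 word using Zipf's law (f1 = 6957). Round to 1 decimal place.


Zipf's law: f(r) = f(1) / r
f(1) = 6957
f(19) = 6957 / 19
= 366.2 occurrences


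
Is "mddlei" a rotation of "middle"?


Word: "middle", Candidate: "mddlei"
Method: check if candidate is substring of word+word
"middlemiddle" contains "mddlei"? No
Is rotation = No


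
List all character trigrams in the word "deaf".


Word: "deaf" (length 4)
Number of trigrams = 4 - 3 + 1 = 2
  Position 0: "dea"
  Position 1: "eaf"
Trigrams = "dea", "eaf"


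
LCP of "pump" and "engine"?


Word 1: "pump"
Word 2: "engine"
Comparing from start:
  Pos 0: 'p' != 'e' (stop)
LCP = "" (length 0)


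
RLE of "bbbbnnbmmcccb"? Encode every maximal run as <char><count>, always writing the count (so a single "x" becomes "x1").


String: "bbbbnnbmmcccb"
Scanning for consecutive runs:
  'b' x 4
  'n' x 2
  'b' x 1
  'm' x 2
  'c' x 3
  'b' x 1
RLE = "b4n2b1m2c3b1"


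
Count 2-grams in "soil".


Word: "soil" (length 4)
Number of 2-grams = length - 2 + 1 = 4 - 2 + 1
= 3


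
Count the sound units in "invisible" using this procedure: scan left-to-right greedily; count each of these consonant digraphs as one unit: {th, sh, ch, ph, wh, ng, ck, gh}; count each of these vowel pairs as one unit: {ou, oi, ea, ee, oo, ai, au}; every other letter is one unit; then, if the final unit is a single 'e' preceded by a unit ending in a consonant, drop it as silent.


Word: "invisible" (9 letters)
Left-to-right scan:
  [1] 'i' (letter)
  [2] 'n' (letter)
  [3] 'v' (letter)
  [4] 'i' (letter)
  [5] 's' (letter)
  [6] 'i' (letter)
  [7] 'b' (letter)
  [8] 'l' (letter)
  [9] 'e' (letter)
Units from scan: 9
Final unit is 'e' after a consonant -> drop as silent (-1)
Sound units = 8 units


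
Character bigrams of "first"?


Word: "first" (length 5)
Number of bigrams = 5 - 2 + 1 = 4
  Position 0: "fi"
  Position 1: "ir"
  Position 2: "rs"
  Position 3: "st"
Bigrams = "fi", "ir", "rs", "st"


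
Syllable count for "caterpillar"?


Word: "caterpillar"
Syllable breakdown: cat / er / pil / lar
Counting: 4 parts
= 4 syllables


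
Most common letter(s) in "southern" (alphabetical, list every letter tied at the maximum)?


Word: "southern"
Letter counts:
  'e': 1
  'h': 1
  'n': 1
  'o': 1
  'r': 1
  's': 1
  't': 1
  'u': 1
Maximum count = 1
Most frequent = 'e', 'h', 'n', 'o', 'r', 's', 't', 'u' (1 time each)


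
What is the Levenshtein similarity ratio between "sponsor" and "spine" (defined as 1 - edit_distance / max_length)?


Word 1: "sponsor" (length 7)
Word 2: "spine" (length 5)
One optimal edit sequence:
  1. keep 's'
  2. keep 'p'
  3. substitute 'o' -> 'i'  (+1)
  4. keep 'n'
  5. delete 's'  (+1)
  6. delete 'o'  (+1)
  7. substitute 'r' -> 'e'  (+1)
Edit distance = 4
Max length = max(7, 5) = 7
Similarity = 1 - 4/7
= 0.4286


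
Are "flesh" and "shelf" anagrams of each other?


Word 1: "flesh" → sorted: efhls
Word 2: "shelf" → sorted: efhls
Same letters? efhls == efhls
Anagram = Yes


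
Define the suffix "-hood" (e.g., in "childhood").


Suffix: -hood
Example: childhood = child + -hood
Meaning = state / condition


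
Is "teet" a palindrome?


Word: "teet"
Reversed: "teet"
Forward == Backward? teet == teet
Palindrome = Yes


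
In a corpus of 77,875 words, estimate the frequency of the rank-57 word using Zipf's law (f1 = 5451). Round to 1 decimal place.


Zipf's law: f(r) = f(1) / r
f(1) = 5451
f(57) = 5451 / 57
= 95.6 occurrences


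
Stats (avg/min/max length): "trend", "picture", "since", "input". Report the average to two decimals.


Lengths: "trend"=5, "picture"=7, "since"=5, "input"=5
Sum = 22, Count = 4
Average = 22/4 = 5.50
= avg=5.50, min=5, max=7


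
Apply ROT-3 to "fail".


Word: "fail"
Shift: 3
Each letter → (letter + shift) mod 26:
  'f' (5) + 3 = 8 → 'i'
  'a' (0) + 3 = 3 → 'd'
  'i' (8) + 3 = 11 → 'l'
  'l' (11) + 3 = 14 → 'o'
Result = "idlo"


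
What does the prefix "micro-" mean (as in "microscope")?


Prefix: micro-
Example: microscope (micro- + scope)
Meaning = small


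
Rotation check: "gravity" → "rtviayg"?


Word: "gravity", Candidate: "rtviayg"
Method: check if candidate is substring of word+word
"gravitygravity" contains "rtviayg"? No
Is rotation = No


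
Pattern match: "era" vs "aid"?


Pattern of "era": [0, 1, 2]
Pattern of "aid": [0, 1, 2]
Patterns match
Same pattern = Yes


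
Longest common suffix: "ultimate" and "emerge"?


Word 1: "ultimate"
Word 2: "emerge"
Comparing from end:
  Pos -1: 'e' == 'e'
  Pos -2: 't' != 'g' (stop)
LCS = "e" (length 1)


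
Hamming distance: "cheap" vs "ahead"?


Comparing character by character (same length = 5):
  Pos 0: 'c' vs 'a' !=
  Pos 1: 'h' vs 'h' =
  Pos 2: 'e' vs 'e' =
  Pos 3: 'a' vs 'a' =
  Pos 4: 'p' vs 'd' !=
Hamming distance = 2


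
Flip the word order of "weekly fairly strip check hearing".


Original: "weekly fairly strip check hearing"
Words (1..n): weekly | fairly | strip | check | hearing
Reversed (n..1): hearing | check | strip | fairly | weekly
Result = "hearing check strip fairly weekly"


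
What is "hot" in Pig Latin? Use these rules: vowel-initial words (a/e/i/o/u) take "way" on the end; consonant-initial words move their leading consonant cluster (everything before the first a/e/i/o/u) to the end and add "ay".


Word: "hot"
Starts with consonant(s) → move to end, add 'ay'
Consonant cluster: "h"
Pig Latin = "othay"


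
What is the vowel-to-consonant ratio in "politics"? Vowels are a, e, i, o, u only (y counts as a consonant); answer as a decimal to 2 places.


Word: "politics"
Vowels (a,e,i,o,u): 3
Consonants: 5
Ratio = 3/5
= 0.60


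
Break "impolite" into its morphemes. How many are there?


Word: "impolite"
Morphemes: im- | polite
Each morpheme carries meaning
= 2 morphemes


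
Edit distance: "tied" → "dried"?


Word 1: "tied" (length 4)
Word 2: "dried" (length 5)
One optimal edit sequence (insert/delete/substitute each cost 1):
  1. insert 'd'  (+1)
  2. substitute 't' -> 'r'  (+1)
  3. keep 'i'
  4. keep 'e'
  5. keep 'd'
Total edit operations: 2
Edit distance = 2


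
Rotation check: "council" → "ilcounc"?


Word: "council", Candidate: "ilcounc"
Method: check if candidate is substring of word+word
"councilcouncil" contains "ilcounc"? Yes
Is rotation = Yes


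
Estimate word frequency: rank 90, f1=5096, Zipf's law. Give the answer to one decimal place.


Zipf's law: f(r) = f(1) / r
f(1) = 5096
f(90) = 5096 / 90
= 56.6 occurrences


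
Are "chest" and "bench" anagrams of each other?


Word 1: "chest" → sorted: cehst
Word 2: "bench" → sorted: bcehn
Same letters? cehst != bcehn
Anagram = No


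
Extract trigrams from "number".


Word: "number" (length 6)
Number of trigrams = 6 - 3 + 1 = 4
  Position 0: "num"
  Position 1: "umb"
  Position 2: "mbe"
  Position 3: "ber"
Trigrams = "num", "umb", "mbe", "ber"


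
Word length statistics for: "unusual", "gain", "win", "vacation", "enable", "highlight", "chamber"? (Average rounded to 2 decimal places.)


Lengths: "unusual"=7, "gain"=4, "win"=3, "vacation"=8, "enable"=6, "highlight"=9, "chamber"=7
Sum = 44, Count = 7
Average = 44/7 = 6.29
= avg=6.29, min=3, max=9


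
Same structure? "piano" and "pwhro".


Pattern of "piano": [0, 1, 2, 3, 4]
Pattern of "pwhro": [0, 1, 2, 3, 4]
Patterns match
Same pattern = Yes


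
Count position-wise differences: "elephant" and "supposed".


Comparing character by character (same length = 8):
  Pos 0: 'e' vs 's' !=
  Pos 1: 'l' vs 'u' !=
  Pos 2: 'e' vs 'p' !=
  Pos 3: 'p' vs 'p' =
  Pos 4: 'h' vs 'o' !=
  Pos 5: 'a' vs 's' !=
  Pos 6: 'n' vs 'e' !=
  Pos 7: 't' vs 'd' !=
Hamming distance = 7


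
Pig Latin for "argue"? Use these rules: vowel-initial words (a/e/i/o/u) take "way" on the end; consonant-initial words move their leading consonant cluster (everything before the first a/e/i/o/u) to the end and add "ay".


Word: "argue"
Starts with vowel → add 'way'
Pig Latin = "argueway"


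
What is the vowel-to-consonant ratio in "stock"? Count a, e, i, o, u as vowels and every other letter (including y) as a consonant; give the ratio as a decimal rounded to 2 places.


Word: "stock"
Vowels (a,e,i,o,u): 1
Consonants: 4
Ratio = 1/4
= 0.25


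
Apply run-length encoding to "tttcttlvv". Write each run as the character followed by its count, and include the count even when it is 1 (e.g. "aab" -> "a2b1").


String: "tttcttlvv"
Scanning for consecutive runs:
  't' x 3
  'c' x 1
  't' x 2
  'l' x 1
  'v' x 2
RLE = "t3c1t2l1v2"


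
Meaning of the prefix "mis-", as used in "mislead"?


Prefix: mis-
Example: mislead = mis- + lead
Meaning = wrongly


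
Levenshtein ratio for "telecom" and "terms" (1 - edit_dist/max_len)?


Word 1: "telecom" (length 7)
Word 2: "terms" (length 5)
One optimal edit sequence:
  1. keep 't'
  2. delete 'e'  (+1)
  3. delete 'l'  (+1)
  4. keep 'e'
  5. substitute 'c' -> 'r'  (+1)
  6. substitute 'o' -> 'm'  (+1)
  7. substitute 'm' -> 's'  (+1)
Edit distance = 5
Max length = max(7, 5) = 7
Similarity = 1 - 5/7
= 0.2857


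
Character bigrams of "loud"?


Word: "loud" (length 4)
Number of bigrams = 4 - 2 + 1 = 3
  Position 0: "lo"
  Position 1: "ou"
  Position 2: "ud"
Bigrams = "lo", "ou", "ud"


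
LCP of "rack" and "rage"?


Word 1: "rack"
Word 2: "rage"
Comparing from start:
  Pos 0: 'r' == 'r'
  Pos 1: 'a' == 'a'
  Pos 2: 'c' != 'g' (stop)
LCP = "ra" (length 2)


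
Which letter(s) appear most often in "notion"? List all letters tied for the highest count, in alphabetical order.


Word: "notion"
Letter counts:
  'i': 1
  'n': 2
  'o': 2
  't': 1
Maximum count = 2
Most frequent = 'n', 'o' (2 times each)


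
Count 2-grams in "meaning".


Word: "meaning" (length 7)
Number of 2-grams = length - 2 + 1 = 7 - 2 + 1
= 6


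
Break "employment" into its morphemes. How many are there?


Word: "employment"
Morphemes: employ | -ment
Each morpheme carries meaning
= 2 morphemes


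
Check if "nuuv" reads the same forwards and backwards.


Word: "nuuv"
Reversed: "vuun"
Forward == Backward? nuuv != vuun
Palindrome = No


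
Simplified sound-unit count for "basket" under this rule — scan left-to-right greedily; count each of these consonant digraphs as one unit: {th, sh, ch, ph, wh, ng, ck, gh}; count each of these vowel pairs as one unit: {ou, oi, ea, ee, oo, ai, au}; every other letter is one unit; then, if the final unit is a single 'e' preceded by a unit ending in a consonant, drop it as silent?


Word: "basket" (6 letters)
Left-to-right scan:
  1. 'b' (letter)
  2. 'a' (letter)
  3. 's' (letter)
  4. 'k' (letter)
  5. 'e' (letter)
  6. 't' (letter)
Units from scan: 6
Sound units = 6 units


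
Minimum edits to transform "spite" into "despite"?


Word 1: "spite" (length 5)
Word 2: "despite" (length 7)
One optimal edit sequence (insert/delete/substitute each cost 1):
  1. insert 'd'  (+1)
  2. insert 'e'  (+1)
  3. keep 's'
  4. keep 'p'
  5. keep 'i'
  6. keep 't'
  7. keep 'e'
Total edit operations: 2
Edit distance = 2


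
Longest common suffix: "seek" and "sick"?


Word 1: "seek"
Word 2: "sick"
Comparing from end:
  Pos -1: 'k' == 'k'
  Pos -2: 'e' != 'c' (stop)
LCS = "k" (length 1)


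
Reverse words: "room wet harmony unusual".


Original: "room wet harmony unusual"
Words (1..n): room | wet | harmony | unusual
Reversed (n..1): unusual | harmony | wet | room
Result = "unusual harmony wet room"


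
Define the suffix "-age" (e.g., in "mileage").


Suffix: -age
Example: mileage = mile + -age
Meaning = result / collection


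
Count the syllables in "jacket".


Word: "jacket"
Syllable breakdown: jack / et
Counting: 2 parts
= 2 syllables


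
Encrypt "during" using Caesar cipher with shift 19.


Word: "during"
Shift: 19
Each letter → (letter + shift) mod 26:
  'd' (3) + 19 = 22 → 'w'
  'u' (20) + 19 = 13 → 'n'
  'r' (17) + 19 = 10 → 'k'
  'i' (8) + 19 = 1 → 'b'
  'n' (13) + 19 = 6 → 'g'
  'g' (6) + 19 = 25 → 'z'
Result = "wnkbgz"


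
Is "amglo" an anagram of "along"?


Word 1: "along" → sorted: aglno
Word 2: "amglo" → sorted: aglmo
Same letters? aglno != aglmo
Anagram = No


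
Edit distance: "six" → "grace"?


Word 1: "six" (length 3)
Word 2: "grace" (length 5)
One optimal edit sequence (insert/delete/substitute each cost 1):
  1. insert 'g'  (+1)
  2. insert 'r'  (+1)
  3. substitute 's' -> 'a'  (+1)
  4. substitute 'i' -> 'c'  (+1)
  5. substitute 'x' -> 'e'  (+1)
Total edit operations: 5
Edit distance = 5


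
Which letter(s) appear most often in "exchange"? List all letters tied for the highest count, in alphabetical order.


Word: "exchange"
Letter counts:
  'a': 1
  'c': 1
  'e': 2
  'g': 1
  'h': 1
  'n': 1
  'x': 1
Maximum count = 2
Most frequent = 'e' (2 times each)


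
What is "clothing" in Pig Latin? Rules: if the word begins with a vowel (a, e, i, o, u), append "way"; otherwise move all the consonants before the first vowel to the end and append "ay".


Word: "clothing"
Starts with consonant(s) → move to end, add 'ay'
Consonant cluster: "cl"
Pig Latin = "othingclay"


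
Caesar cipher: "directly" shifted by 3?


Word: "directly"
Shift: 3
Each letter → (letter + shift) mod 26:
  'd' (3) + 3 = 6 → 'g'
  'i' (8) + 3 = 11 → 'l'
  'r' (17) + 3 = 20 → 'u'
  'e' (4) + 3 = 7 → 'h'
  'c' (2) + 3 = 5 → 'f'
  't' (19) + 3 = 22 → 'w'
  'l' (11) + 3 = 14 → 'o'
  'y' (24) + 3 = 1 → 'b'
Result = "gluhfwob"


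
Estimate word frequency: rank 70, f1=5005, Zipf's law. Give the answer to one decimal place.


Zipf's law: f(r) = f(1) / r
f(1) = 5005
f(70) = 5005 / 70
= 71.5 occurrences


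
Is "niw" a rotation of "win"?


Word: "win", Candidate: "niw"
Method: check if candidate is substring of word+word
"winwin" contains "niw"? No
Is rotation = No


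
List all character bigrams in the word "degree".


Word: "degree" (length 6)
Number of bigrams = 6 - 2 + 1 = 5
  Position 0: "de"
  Position 1: "eg"
  Position 2: "gr"
  Position 3: "re"
  Position 4: "ee"
Bigrams = "de", "eg", "gr", "re", "ee"


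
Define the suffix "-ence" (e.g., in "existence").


Suffix: -ence
Example: existence (exist + -ence)
Meaning = state of


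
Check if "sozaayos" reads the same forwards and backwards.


Word: "sozaayos"
Reversed: "soyaazos"
Forward == Backward? sozaayos != soyaazos
Palindrome = No


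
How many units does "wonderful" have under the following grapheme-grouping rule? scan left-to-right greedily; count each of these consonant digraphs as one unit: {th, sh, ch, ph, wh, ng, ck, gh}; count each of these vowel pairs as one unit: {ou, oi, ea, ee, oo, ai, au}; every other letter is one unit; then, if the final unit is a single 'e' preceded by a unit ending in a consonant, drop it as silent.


Word: "wonderful" (9 letters)
Left-to-right scan:
  [1] 'w' (letter)
  [2] 'o' (letter)
  [3] 'n' (letter)
  [4] 'd' (letter)
  [5] 'e' (letter)
  [6] 'r' (letter)
  [7] 'f' (letter)
  [8] 'u' (letter)
  [9] 'l' (letter)
Units from scan: 9
Sound units = 9 units


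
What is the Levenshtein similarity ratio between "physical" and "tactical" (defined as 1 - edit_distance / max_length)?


Word 1: "physical" (length 8)
Word 2: "tactical" (length 8)
One optimal edit sequence:
  1. substitute 'p' -> 't'  (+1)
  2. substitute 'h' -> 'a'  (+1)
  3. substitute 'y' -> 'c'  (+1)
  4. substitute 's' -> 't'  (+1)
  5. keep 'i'
  6. keep 'c'
  7. keep 'a'
  8. keep 'l'
Edit distance = 4
Max length = max(8, 8) = 8
Similarity = 1 - 4/8
= 0.5000


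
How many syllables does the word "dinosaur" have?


Word: "dinosaur"
Syllable breakdown: di | no | saur
Counting: 3 parts
= 3 syllables


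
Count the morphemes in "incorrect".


Word: "incorrect"
Morphemes: in- / correct
Each morpheme carries meaning
= 2 morphemes


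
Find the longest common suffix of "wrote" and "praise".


Word 1: "wrote"
Word 2: "praise"
Comparing from end:
  Pos -1: 'e' == 'e'
  Pos -2: 't' != 's' (stop)
LCS = "e" (length 1)


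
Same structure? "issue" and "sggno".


Pattern of "issue": [0, 1, 1, 2, 3]
Pattern of "sggno": [0, 1, 1, 2, 3]
Patterns match
Same pattern = Yes


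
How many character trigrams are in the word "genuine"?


Word: "genuine" (length 7)
Number of 3-grams = length - 3 + 1 = 7 - 3 + 1
= 5


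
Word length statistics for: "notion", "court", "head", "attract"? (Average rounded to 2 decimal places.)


Lengths: "notion"=6, "court"=5, "head"=4, "attract"=7
Sum = 22, Count = 4
Average = 22/4 = 5.50
= avg=5.50, min=4, max=7


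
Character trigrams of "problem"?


Word: "problem" (length 7)
Number of trigrams = 7 - 3 + 1 = 5
  Position 0: "pro"
  Position 1: "rob"
  Position 2: "obl"
  Position 3: "ble"
  Position 4: "lem"
Trigrams = "pro", "rob", "obl", "ble", "lem"


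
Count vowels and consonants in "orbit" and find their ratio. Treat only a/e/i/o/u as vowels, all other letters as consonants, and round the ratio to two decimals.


Word: "orbit"
Vowels (a,e,i,o,u): 2
Consonants: 3
Ratio = 2/3
= 0.67


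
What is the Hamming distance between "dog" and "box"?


Comparing character by character (same length = 3):
  Pos 0: 'd' vs 'b' !=
  Pos 1: 'o' vs 'o' =
  Pos 2: 'g' vs 'x' !=
Hamming distance = 2


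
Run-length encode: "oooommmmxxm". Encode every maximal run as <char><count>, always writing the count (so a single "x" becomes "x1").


String: "oooommmmxxm"
Scanning for consecutive runs:
  'o' x 4
  'm' x 4
  'x' x 2
  'm' x 1
RLE = "o4m4x2m1"


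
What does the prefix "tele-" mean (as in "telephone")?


Prefix: tele-
Example: telephone = tele- + phone
Meaning = distant


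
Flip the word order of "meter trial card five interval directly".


Original: "meter trial card five interval directly"
Words (1..n): meter | trial | card | five | interval | directly
Reversed (n..1): directly | interval | five | card | trial | meter
Result = "directly interval five card trial meter"


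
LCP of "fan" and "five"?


Word 1: "fan"
Word 2: "five"
Comparing from start:
  Pos 0: 'f' == 'f'
  Pos 1: 'a' != 'i' (stop)
LCP = "f" (length 1)


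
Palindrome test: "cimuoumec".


Word: "cimuoumec"
Reversed: "cemuoumic"
Forward == Backward? cimuoumec != cemuoumic
Palindrome = No


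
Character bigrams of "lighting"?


Word: "lighting" (length 8)
Number of bigrams = 8 - 2 + 1 = 7
  Position 0: "li"
  Position 1: "ig"
  Position 2: "gh"
  Position 3: "ht"
  Position 4: "ti"
  Position 5: "in"
  Position 6: "ng"
Bigrams = "li", "ig", "gh", "ht", "ti", "in", "ng"


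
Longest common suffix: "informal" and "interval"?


Word 1: "informal"
Word 2: "interval"
Comparing from end:
  Pos -1: 'l' == 'l'
  Pos -2: 'a' == 'a'
  Pos -3: 'm' != 'v' (stop)
LCS = "al" (length 2)


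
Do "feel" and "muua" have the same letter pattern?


Pattern of "feel": [0, 1, 1, 2]
Pattern of "muua": [0, 1, 1, 2]
Patterns match
Same pattern = Yes


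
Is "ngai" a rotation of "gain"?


Word: "gain", Candidate: "ngai"
Method: check if candidate is substring of word+word
"gaingain" contains "ngai"? Yes
Is rotation = Yes


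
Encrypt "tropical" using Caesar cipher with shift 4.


Word: "tropical"
Shift: 4
Each letter → (letter + shift) mod 26:
  't' (19) + 4 = 23 → 'x'
  'r' (17) + 4 = 21 → 'v'
  'o' (14) + 4 = 18 → 's'
  'p' (15) + 4 = 19 → 't'
  'i' (8) + 4 = 12 → 'm'
  'c' (2) + 4 = 6 → 'g'
  'a' (0) + 4 = 4 → 'e'
  'l' (11) + 4 = 15 → 'p'
Result = "xvstmgep"


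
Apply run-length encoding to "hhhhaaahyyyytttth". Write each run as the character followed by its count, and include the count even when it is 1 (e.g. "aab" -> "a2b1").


String: "hhhhaaahyyyytttth"
Scanning for consecutive runs:
  'h' x 4
  'a' x 3
  'h' x 1
  'y' x 4
  't' x 4
  'h' x 1
RLE = "h4a3h1y4t4h1"


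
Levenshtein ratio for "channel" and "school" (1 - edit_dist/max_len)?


Word 1: "channel" (length 7)
Word 2: "school" (length 6)
One optimal edit sequence:
  1. insert 's'  (+1)
  2. keep 'c'
  3. keep 'h'
  4. delete 'a'  (+1)
  5. delete 'n'  (+1)
  6. substitute 'n' -> 'o'  (+1)
  7. substitute 'e' -> 'o'  (+1)
  8. keep 'l'
Edit distance = 5
Max length = max(7, 6) = 7
Similarity = 1 - 5/7
= 0.2857


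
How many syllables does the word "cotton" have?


Word: "cotton"
Syllable breakdown: cot / ton
Counting: 2 parts
= 2 syllables


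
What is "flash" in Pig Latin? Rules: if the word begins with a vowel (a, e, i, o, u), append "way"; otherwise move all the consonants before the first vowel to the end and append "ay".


Word: "flash"
Starts with consonant(s) → move to end, add 'ay'
Consonant cluster: "fl"
Pig Latin = "ashflay"


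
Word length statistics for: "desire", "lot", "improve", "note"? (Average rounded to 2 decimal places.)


Lengths: "desire"=6, "lot"=3, "improve"=7, "note"=4
Sum = 20, Count = 4
Average = 20/4 = 5.00
= avg=5.00, min=3, max=7


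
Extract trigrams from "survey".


Word: "survey" (length 6)
Number of trigrams = 6 - 3 + 1 = 4
  Position 0: "sur"
  Position 1: "urv"
  Position 2: "rve"
  Position 3: "vey"
Trigrams = "sur", "urv", "rve", "vey"


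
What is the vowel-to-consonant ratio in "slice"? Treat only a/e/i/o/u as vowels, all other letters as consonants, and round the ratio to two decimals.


Word: "slice"
Vowels (a,e,i,o,u): 2
Consonants: 3
Ratio = 2/3
= 0.67


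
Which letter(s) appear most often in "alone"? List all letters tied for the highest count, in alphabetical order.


Word: "alone"
Letter counts:
  'a': 1
  'e': 1
  'l': 1
  'n': 1
  'o': 1
Maximum count = 1
Most frequent = 'a', 'e', 'l', 'n', 'o' (1 time each)


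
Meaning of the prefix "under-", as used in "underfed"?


Prefix: under-
As in: underfed -> under- + fed
Meaning = insufficient


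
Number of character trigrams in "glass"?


Word: "glass" (length 5)
Number of 3-grams = length - 3 + 1 = 5 - 3 + 1
= 3


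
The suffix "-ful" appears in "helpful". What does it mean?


Suffix: -ful
Example: helpful (help + -ful)
Meaning = full of


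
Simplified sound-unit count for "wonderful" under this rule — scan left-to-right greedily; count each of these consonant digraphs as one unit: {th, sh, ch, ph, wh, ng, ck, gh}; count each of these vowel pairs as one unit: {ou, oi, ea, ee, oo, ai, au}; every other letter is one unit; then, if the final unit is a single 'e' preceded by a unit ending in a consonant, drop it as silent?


Word: "wonderful" (9 letters)
Left-to-right scan:
  1. 'w' (letter)
  2. 'o' (letter)
  3. 'n' (letter)
  4. 'd' (letter)
  5. 'e' (letter)
  6. 'r' (letter)
  7. 'f' (letter)
  8. 'u' (letter)
  9. 'l' (letter)
Units from scan: 9
Sound units = 9 units
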